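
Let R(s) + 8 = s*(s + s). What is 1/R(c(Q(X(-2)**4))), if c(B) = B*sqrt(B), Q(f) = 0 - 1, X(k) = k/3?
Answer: -1/10 ≈ -0.10000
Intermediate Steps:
X(k) = k/3 (X(k) = k*(1/3) = k/3)
Q(f) = -1
c(B) = B**(3/2)
R(s) = -8 + 2*s**2 (R(s) = -8 + s*(s + s) = -8 + s*(2*s) = -8 + 2*s**2)
1/R(c(Q(X(-2)**4))) = 1/(-8 + 2*((-1)**(3/2))**2) = 1/(-8 + 2*(-I)**2) = 1/(-8 + 2*(-1)) = 1/(-8 - 2) = 1/(-10) = -1/10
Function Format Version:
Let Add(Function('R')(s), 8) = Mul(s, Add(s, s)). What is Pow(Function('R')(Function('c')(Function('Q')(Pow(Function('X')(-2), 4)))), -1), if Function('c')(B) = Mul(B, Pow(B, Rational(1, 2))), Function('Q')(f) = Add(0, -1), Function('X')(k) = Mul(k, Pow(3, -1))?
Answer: Rational(-1, 10) ≈ -0.10000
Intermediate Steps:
Function('X')(k) = Mul(Rational(1, 3), k) (Function('X')(k) = Mul(k, Rational(1, 3)) = Mul(Rational(1, 3), k))
Function('Q')(f) = -1
Function('c')(B) = Pow(B, Rational(3, 2))
Function('R')(s) = Add(-8, Mul(2, Pow(s, 2))) (Function('R')(s) = Add(-8, Mul(s, Add(s, s))) = Add(-8, Mul(s, Mul(2, s))) = Add(-8, Mul(2, Pow(s, 2))))
Pow(Function('R')(Function('c')(Function('Q')(Pow(Function('X')(-2), 4)))), -1) = Pow(Add(-8, Mul(2, Pow(Pow(-1, Rational(3, 2)), 2))), -1) = Pow(Add(-8, Mul(2, Pow(Mul(-1, I), 2))), -1) = Pow(Add(-8, Mul(2, -1)), -1) = Pow(Add(-8, -2), -1) = Pow(-10, -1) = Rational(-1, 10)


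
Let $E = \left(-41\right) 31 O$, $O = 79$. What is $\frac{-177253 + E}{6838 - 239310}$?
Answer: $\frac{138831}{116236} \approx 1.1944$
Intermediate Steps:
$E = -100409$ ($E = \left(-41\right) 31 \cdot 79 = \left(-1271\right) 79 = -100409$)
$\frac{-177253 + E}{6838 - 239310} = \frac{-177253 - 100409}{6838 - 239310} = - \frac{277662}{-232472} = \left(-277662\right) \left(- \frac{1}{232472}\right) = \frac{138831}{116236}$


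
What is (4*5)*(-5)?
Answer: -100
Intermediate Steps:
(4*5)*(-5) = 20*(-5) = -100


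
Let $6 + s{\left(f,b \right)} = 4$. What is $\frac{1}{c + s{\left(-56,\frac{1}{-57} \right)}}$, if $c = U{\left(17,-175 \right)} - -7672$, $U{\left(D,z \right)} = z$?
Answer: $\frac{1}{7495} \approx 0.00013342$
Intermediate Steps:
$s{\left(f,b \right)} = -2$ ($s{\left(f,b \right)} = -6 + 4 = -2$)
$c = 7497$ ($c = -175 - -7672 = -175 + 7672 = 7497$)
$\frac{1}{c + s{\left(-56,\frac{1}{-57} \right)}} = \frac{1}{7497 - 2} = \frac{1}{7495}$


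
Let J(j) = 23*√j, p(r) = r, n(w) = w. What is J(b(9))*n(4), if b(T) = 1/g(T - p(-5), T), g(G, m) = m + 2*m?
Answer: 92*√3/9 ≈ 17.705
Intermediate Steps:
g(G, m) = 3*m
b(T) = 1/(3*T)
J(b(9))*n(4) = (23*√((⅓)/9))*4 = (23*√((⅓)*(⅑)))*4 = (23*√(1/27))*4 = (23*(√3/9))*4 = (23*√3/9)*4 = 92*√3/9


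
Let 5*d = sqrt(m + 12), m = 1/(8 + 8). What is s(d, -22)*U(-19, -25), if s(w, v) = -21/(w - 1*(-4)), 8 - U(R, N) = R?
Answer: -302400/2069 + 3780*sqrt(193)/2069 ≈ -120.78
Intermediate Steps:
U(R, N) = 8 - R
m = 1/16 ≈ 0.062500
d = sqrt(193)/20 (d = sqrt(1/16 + 12)/5 = sqrt(193/16)/5 = (sqrt(193)/4)/5 = sqrt(193)/20 ≈ 0.69462)
s(w, v) = -21/(4 + w) (s(w, v) = -21/(w + 4) = -21/(4 + w))
s(d, -22)*U(-19, -25) = (-21/(4 + sqrt(193)/20))*(8 - 1*(-19)) = (-21/(4 + sqrt(193)/20))*(8 + 19) = -21/(4 + sqrt(193)/20)*27 = -567/(4 + sqrt(193)/20)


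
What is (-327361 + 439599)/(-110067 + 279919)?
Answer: 56119/84926 ≈ 0.66080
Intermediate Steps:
(-327361 + 439599)/(-110067 + 279919) = 112238/169852 = 112238*(1/169852) = 56119/84926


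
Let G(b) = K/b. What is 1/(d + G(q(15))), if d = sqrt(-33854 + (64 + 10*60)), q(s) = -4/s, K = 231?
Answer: -2772/2507453 - 16*I*sqrt(33190)/12537265 ≈ -0.0011055 - 0.0002325*I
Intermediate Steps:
G(b) = 231/b
d = I*sqrt(33190) (d = sqrt(-33854 + (64 + 600)) = sqrt(-33854 + 664) = sqrt(-33190) = I*sqrt(33190) ≈ 182.18*I)
1/(d + G(q(15))) = 1/(I*sqrt(33190) + 231/((-4/15))) = 1/(I*sqrt(33190) + 231/((-4*1/15))) = 1/(I*sqrt(33190) + 231/(-4/15)) = 1/(I*sqrt(33190) + 231*(-15/4)) = 1/(I*sqrt(33190) - 3465/4) = 1/(-3465/4 + I*sqrt(33190))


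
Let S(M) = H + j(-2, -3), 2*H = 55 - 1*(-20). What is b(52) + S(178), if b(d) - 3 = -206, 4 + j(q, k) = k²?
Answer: -321/2 ≈ -160.50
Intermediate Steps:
j(q, k) = -4 + k²
H = 75/2 (H = (55 - 1*(-20))/2 = (55 + 20)/2 = (½)*75 = 75/2 ≈ 37.500)
b(d) = -203 (b(d) = 3 - 206 = -203)
S(M) = 85/2 (S(M) = 75/2 + (-4 + (-3)²) = 75/2 + (-4 + 9) = 75/2 + 5 = 85/2)
b(52) + S(178) = -203 + 85/2 = -321/2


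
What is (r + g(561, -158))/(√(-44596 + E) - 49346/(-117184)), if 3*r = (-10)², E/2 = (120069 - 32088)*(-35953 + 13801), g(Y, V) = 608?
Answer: 2781412160384/40145299383977500227 - 13210270441472*I*√974488705/40145299383977500227 ≈ 6.9284e-8 - 0.010272*I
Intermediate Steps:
E = -3897910224 (E = 2*((120069 - 32088)*(-35953 + 13801)) = 2*(87981*(-22152)) = 2*(-1948955112) = -3897910224)
r = 100/3 (r = (⅓)*(-10)² = (⅓)*100 = 100/3 ≈ 33.333)
(r + g(561, -158))/(√(-44596 + E) - 49346/(-117184)) = (100/3 + 608)/(√(-44596 - 3897910224) - 49346/(-117184)) = 1924/(3*(√(-3897954820) - 49346*(-1/117184))) = 1924/(3*(2*I*√974488705 + 24673/58592)) = 1924/(3*(24673/58592 + 2*I*√974488705))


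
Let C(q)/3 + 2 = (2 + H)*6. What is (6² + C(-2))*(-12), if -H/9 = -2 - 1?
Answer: -6624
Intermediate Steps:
H = 27 (H = -9*(-2 - 1) = -9*(-3) = 27)
C(q) = 516 (C(q) = -6 + 3*((2 + 27)*6) = -6 + 3*(29*6) = -6 + 3*174 = -6 + 522 = 516)
(6² + C(-2))*(-12) = (6² + 516)*(-12) = (36 + 516)*(-12) = 552*(-12) = -6624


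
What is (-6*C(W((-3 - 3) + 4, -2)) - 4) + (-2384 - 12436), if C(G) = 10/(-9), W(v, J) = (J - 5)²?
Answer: -44452/3 ≈ -14817.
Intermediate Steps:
W(v, J) = (-5 + J)²
C(G) = -10/9 (C(G) = 10*(-⅑) = -10/9)
(-6*C(W((-3 - 3) + 4, -2)) - 4) + (-2384 - 12436) = (-6*(-10/9) - 4) + (-2384 - 12436) = (20/3 - 4) - 14820 = 8/3 - 14820 = -44452/3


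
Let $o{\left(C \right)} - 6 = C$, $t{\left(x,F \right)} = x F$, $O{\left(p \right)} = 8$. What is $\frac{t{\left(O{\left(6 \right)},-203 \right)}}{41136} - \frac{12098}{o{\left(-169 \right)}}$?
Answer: $\frac{62174827}{838146} \approx 74.181$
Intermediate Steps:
$t{\left(x,F \right)} = F x$
$o{\left(C \right)} = 6 + C$
$\frac{t{\left(O{\left(6 \right)},-203 \right)}}{41136} - \frac{12098}{o{\left(-169 \right)}} = \frac{\left(-203\right) 8}{41136} - \frac{12098}{6 - 169} = \left(-1624\right) \frac{1}{41136} - \frac{12098}{-163} = - \frac{203}{5142} - - \frac{12098}{163} = - \frac{203}{5142} + \frac{12098}{163} = \frac{62174827}{838146}$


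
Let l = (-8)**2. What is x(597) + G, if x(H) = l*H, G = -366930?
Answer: -328722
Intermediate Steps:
l = 64
x(H) = 64*H
x(597) + G = 64*597 - 366930 = 38208 - 366930 = -328722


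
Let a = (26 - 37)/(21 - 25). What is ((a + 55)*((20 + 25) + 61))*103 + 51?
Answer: 1261131/2 ≈ 6.3057e+5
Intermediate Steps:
a = 11/4 (a = -11/(-4) = -11*(-1/4) = 11/4 ≈ 2.7500)
((a + 55)*((20 + 25) + 61))*103 + 51 = ((11/4 + 55)*((20 + 25) + 61))*103 + 51 = (231*(45 + 61)/4)*103 + 51 = ((231/4)*106)*103 + 51 = (12243/2)*103 + 51 = 1261029/2 + 51 = 1261131/2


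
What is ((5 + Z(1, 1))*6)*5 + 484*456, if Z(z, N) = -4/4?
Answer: 220824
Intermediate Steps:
Z(z, N) = -1 (Z(z, N) = -4*¼ = -1)
((5 + Z(1, 1))*6)*5 + 484*456 = ((5 - 1)*6)*5 + 484*456 = (4*6)*5 + 220704 = 24*5 + 220704 = 120 + 220704 = 220824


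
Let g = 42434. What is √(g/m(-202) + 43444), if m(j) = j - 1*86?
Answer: √6234719/12 ≈ 208.08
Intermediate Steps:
m(j) = -86 + j (m(j) = j - 86 = -86 + j)
√(g/m(-202) + 43444) = √(42434/(-86 - 202) + 43444) = √(42434/(-288) + 43444) = √(42434*(-1/288) + 43444) = √(-21217/144 + 43444) = √(6234719/144) = √6234719/12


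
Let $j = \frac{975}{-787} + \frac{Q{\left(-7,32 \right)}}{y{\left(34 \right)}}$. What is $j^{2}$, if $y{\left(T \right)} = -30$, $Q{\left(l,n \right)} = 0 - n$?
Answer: $\frac{4133089}{139358025} \approx 0.029658$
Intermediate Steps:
$Q{\left(l,n \right)} = - n$
$j = - \frac{2033}{11805}$ ($j = \frac{975}{-787} + \frac{\left(-1\right) 32}{-30} = 975 \left(- \frac{1}{787}\right) - - \frac{16}{15} = - \frac{975}{787} + \frac{16}{15} = - \frac{2033}{11805} \approx -0.17222$)
$j^{2} = \left(- \frac{2033}{11805}\right)^{2} = \frac{4133089}{139358025}$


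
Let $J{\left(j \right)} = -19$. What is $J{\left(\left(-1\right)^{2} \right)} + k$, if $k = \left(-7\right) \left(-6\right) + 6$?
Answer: $29$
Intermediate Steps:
$k = 48$ ($k = 42 + 6 = 48$)
$J{\left(\left(-1\right)^{2} \right)} + k = -19 + 48 = 29$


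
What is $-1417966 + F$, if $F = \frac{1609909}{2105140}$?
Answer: $- \frac{2985015335331}{2105140} \approx -1.418 \cdot 10^{6}$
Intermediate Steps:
$F = \frac{1609909}{2105140}$ ($F = 1609909 \cdot \frac{1}{2105140} = \frac{1609909}{2105140} \approx 0.76475$)
$-1417966 + F = -1417966 + \frac{1609909}{2105140} = - \frac{2985015335331}{2105140}$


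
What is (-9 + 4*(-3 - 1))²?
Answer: 625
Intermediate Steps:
(-9 + 4*(-3 - 1))² = (-9 + 4*(-4))² = (-9 - 16)² = (-25)² = 625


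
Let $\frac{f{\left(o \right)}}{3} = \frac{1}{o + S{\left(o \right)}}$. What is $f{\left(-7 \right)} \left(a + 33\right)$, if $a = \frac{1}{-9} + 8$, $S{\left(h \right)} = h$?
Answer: $- \frac{184}{21} \approx -8.7619$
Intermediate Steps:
$a = \frac{71}{9}$ ($a = - \frac{1}{9} + 8 = \frac{71}{9} \approx 7.8889$)
$f{\left(o \right)} = \frac{3}{2 o}$ ($f{\left(o \right)} = \frac{3}{o + o} = \frac{3}{2 o}$)
$f{\left(-7 \right)} \left(a + 33\right) = \frac{3}{2 \left(-7\right)} \left(\frac{71}{9} + 33\right) = \frac{3}{2} \left(- \frac{1}{7}\right) \frac{368}{9} = \left(- \frac{3}{14}\right) \frac{368}{9} = - \frac{184}{21}$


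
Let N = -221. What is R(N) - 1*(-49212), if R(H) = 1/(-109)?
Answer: 5364107/109 ≈ 49212.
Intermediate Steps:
R(H) = -1/109
R(N) - 1*(-49212) = -1/109 - 1*(-49212) = -1/109 + 49212 = 5364107/109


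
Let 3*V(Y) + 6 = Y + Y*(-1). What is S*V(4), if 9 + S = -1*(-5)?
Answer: 8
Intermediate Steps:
S = -4 (S = -9 - 1*(-5) = -9 + 5 = -4)
V(Y) = -2 (V(Y) = -2 + (Y + Y*(-1))/3 = -2 + (Y - Y)/3 = -2 + (⅓)*0 = -2 + 0 = -2)
S*V(4) = -4*(-2) = 8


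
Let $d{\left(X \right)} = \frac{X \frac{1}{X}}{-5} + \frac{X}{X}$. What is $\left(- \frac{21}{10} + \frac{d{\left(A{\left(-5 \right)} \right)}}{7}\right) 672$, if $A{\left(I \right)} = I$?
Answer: $- \frac{6672}{5} \approx -1334.4$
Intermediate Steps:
$d{\left(X \right)} = \frac{4}{5}$ ($d{\left(X \right)} = 1 \left(- \frac{1}{5}\right) + 1 = - \frac{1}{5} + 1 = \frac{4}{5}$)
$\left(- \frac{21}{10} + \frac{d{\left(A{\left(-5 \right)} \right)}}{7}\right) 672 = \left(- \frac{21}{10} + \frac{4}{5 \cdot 7}\right) 672 = \left(\left(-21\right) \frac{1}{10} + \frac{4}{5} \cdot \frac{1}{7}\right) 672 = \left(- \frac{21}{10} + \frac{4}{35}\right) 672 = \left(- \frac{139}{70}\right) 672 = - \frac{6672}{5}$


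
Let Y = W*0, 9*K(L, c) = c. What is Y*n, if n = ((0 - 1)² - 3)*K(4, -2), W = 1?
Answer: 0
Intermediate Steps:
K(L, c) = c/9
n = 4/9 (n = ((0 - 1)² - 3)*((⅑)*(-2)) = ((-1)² - 3)*(-2/9) = (1 - 3)*(-2/9) = -2*(-2/9) = 4/9 ≈ 0.44444)
Y = 0 (Y = 1*0 = 0)
Y*n = 0*(4/9) = 0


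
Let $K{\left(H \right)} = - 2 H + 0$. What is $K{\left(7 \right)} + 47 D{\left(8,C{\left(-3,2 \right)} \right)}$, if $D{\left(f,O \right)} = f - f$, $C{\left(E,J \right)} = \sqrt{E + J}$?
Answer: $-14$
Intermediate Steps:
$D{\left(f,O \right)} = 0$
$K{\left(H \right)} = - 2 H$
$K{\left(7 \right)} + 47 D{\left(8,C{\left(-3,2 \right)} \right)} = \left(-2\right) 7 + 47 \cdot 0 = -14 + 0 = -14$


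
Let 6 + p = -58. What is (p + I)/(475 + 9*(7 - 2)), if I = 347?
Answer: 283/520 ≈ 0.54423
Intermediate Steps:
p = -64 (p = -6 - 58 = -64)
(p + I)/(475 + 9*(7 - 2)) = (-64 + 347)/(475 + 9*(7 - 2)) = 283/(475 + 9*5) = 283/(475 + 45) = 283/520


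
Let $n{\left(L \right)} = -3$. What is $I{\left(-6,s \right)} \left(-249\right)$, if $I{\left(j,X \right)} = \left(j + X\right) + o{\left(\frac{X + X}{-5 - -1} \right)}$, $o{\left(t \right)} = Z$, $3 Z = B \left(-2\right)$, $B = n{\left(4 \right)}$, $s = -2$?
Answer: $1494$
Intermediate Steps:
$B = -3$
$Z = 2$ ($Z = \frac{\left(-3\right) \left(-2\right)}{3} = \frac{1}{3} \cdot 6 = 2$)
$o{\left(t \right)} = 2$
$I{\left(j,X \right)} = 2 + X + j$ ($I{\left(j,X \right)} = \left(j + X\right) + 2 = \left(X + j\right) + 2 = 2 + X + j$)
$I{\left(-6,s \right)} \left(-249\right) = \left(2 - 2 - 6\right) \left(-249\right) = \left(-6\right) \left(-249\right) = 1494$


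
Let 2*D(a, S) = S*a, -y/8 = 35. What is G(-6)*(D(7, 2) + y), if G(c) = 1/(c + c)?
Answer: 91/4 ≈ 22.750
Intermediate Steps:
G(c) = 1/(2*c)
y = -280 (y = -8*35 = -280)
D(a, S) = S*a/2 (D(a, S) = (S*a)/2 = S*a/2)
G(-6)*(D(7, 2) + y) = ((1/2)/(-6))*((1/2)*2*7 - 280) = ((1/2)*(-1/6))*(7 - 280) = -1/12*(-273) = 91/4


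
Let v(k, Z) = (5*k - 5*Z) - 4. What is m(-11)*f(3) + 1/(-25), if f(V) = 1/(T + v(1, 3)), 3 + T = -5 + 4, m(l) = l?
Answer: 257/450 ≈ 0.57111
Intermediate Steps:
v(k, Z) = -4 - 5*Z + 5*k (v(k, Z) = (-5*Z + 5*k) - 4 = -4 - 5*Z + 5*k)
T = -4 (T = -3 + (-5 + 4) = -3 - 1 = -4)
f(V) = -1/18 (f(V) = 1/(-4 + (-4 - 5*3 + 5*1)) = 1/(-4 + (-4 - 15 + 5)) = 1/(-4 - 14) = 1/(-18) = -1/18)
m(-11)*f(3) + 1/(-25) = -11*(-1/18) + 1/(-25) = 11/18 - 1/25 = 257/450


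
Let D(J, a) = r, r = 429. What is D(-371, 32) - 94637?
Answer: -94208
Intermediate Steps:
D(J, a) = 429
D(-371, 32) - 94637 = 429 - 94637 = -94208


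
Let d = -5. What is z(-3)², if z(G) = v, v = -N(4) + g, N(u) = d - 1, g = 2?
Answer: 64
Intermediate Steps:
N(u) = -6 (N(u) = -5 - 1 = -6)
v = 8 (v = -1*(-6) + 2 = 6 + 2 = 8)
z(G) = 8
z(-3)² = 8² = 64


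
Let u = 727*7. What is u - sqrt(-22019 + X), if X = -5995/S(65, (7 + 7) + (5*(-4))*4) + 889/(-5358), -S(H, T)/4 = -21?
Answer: 5089 - I*sqrt(31074756334377)/37506 ≈ 5089.0 - 148.63*I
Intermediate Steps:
S(H, T) = 84 (S(H, T) = -4*(-21) = 84)
u = 5089
X = -5365981/75012 (X = -5995/84 + 889/(-5358) = -5995*1/84 + 889*(-1/5358) = -5995/84 - 889/5358 = -5365981/75012 ≈ -71.535)
u - sqrt(-22019 + X) = 5089 - sqrt(-22019 - 5365981/75012) = 5089 - sqrt(-1657055209/75012) = 5089 - I*sqrt(31074756334377)/37506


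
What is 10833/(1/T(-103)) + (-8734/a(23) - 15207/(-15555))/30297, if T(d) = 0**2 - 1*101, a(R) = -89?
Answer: -15297079012812034/13981005105 ≈ -1.0941e+6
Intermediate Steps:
T(d) = -101 (T(d) = 0 - 101 = -101)
10833/(1/T(-103)) + (-8734/a(23) - 15207/(-15555))/30297 = 10833/(1/(-101)) + (-8734/(-89) - 15207/(-15555))/30297 = 10833/(-1/101) + (-8734*(-1/89) - 15207*(-1/15555))*(1/30297) = 10833*(-101) + (8734/89 + 5069/5185)*(1/30297) = -1094133 + (45736931/461465)*(1/30297) = -1094133 + 45736931/13981005105 = -15297079012812034/13981005105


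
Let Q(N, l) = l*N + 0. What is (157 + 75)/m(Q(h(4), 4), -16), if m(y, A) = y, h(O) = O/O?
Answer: 58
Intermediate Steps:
h(O) = 1
Q(N, l) = N*l (Q(N, l) = N*l + 0 = N*l)
(157 + 75)/m(Q(h(4), 4), -16) = (157 + 75)/((1*4)) = 232/4 = 232*(¼) = 58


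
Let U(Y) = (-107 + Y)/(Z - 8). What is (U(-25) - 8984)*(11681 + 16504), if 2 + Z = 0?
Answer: -252841998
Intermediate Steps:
Z = -2 (Z = -2 + 0 = -2)
U(Y) = 107/10 - Y/10 (U(Y) = (-107 + Y)/(-2 - 8) = (-107 + Y)/(-10) = (-107 + Y)*(-1/10) = 107/10 - Y/10)
(U(-25) - 8984)*(11681 + 16504) = ((107/10 - 1/10*(-25)) - 8984)*(11681 + 16504) = ((107/10 + 5/2) - 8984)*28185 = (66/5 - 8984)*28185 = -44854/5*28185 = -252841998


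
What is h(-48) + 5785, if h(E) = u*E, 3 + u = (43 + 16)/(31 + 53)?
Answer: 41267/7 ≈ 5895.3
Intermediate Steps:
u = -193/84 (u = -3 + (43 + 16)/(31 + 53) = -3 + 59/84 = -193/84 ≈ -2.2976)
h(E) = -193*E/84
h(-48) + 5785 = -193/84*(-48) + 5785 = 772/7 + 5785 = 41267/7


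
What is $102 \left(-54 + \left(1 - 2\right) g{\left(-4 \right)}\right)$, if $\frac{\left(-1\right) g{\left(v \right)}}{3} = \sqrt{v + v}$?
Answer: $-5508 + 612 i \sqrt{2} \approx -5508.0 + 865.5 i$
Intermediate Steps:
$g{\left(v \right)} = - 3 \sqrt{2} \sqrt{v}$ ($g{\left(v \right)} = - 3 \sqrt{v + v} = - 3 \sqrt{2 v} = - 3 \sqrt{2} \sqrt{v}$)
$102 \left(-54 + \left(1 - 2\right) g{\left(-4 \right)}\right) = 102 \left(-54 + \left(1 - 2\right) \left(- 3 \sqrt{2} \sqrt{-4}\right)\right) = 102 \left(-54 - - 3 \sqrt{2} \cdot 2 i\right) = 102 \left(-54 - - 6 i \sqrt{2}\right) = 102 \left(-54 + 6 i \sqrt{2}\right) = -5508 + 612 i \sqrt{2}$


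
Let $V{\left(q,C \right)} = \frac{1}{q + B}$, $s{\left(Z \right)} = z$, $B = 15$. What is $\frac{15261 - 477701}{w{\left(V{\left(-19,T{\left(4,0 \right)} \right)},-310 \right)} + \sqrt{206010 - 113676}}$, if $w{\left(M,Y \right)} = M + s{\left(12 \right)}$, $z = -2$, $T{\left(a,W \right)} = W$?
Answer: $- \frac{5549280}{492421} - \frac{7399040 \sqrt{92334}}{1477263} \approx -1533.2$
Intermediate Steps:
$s{\left(Z \right)} = -2$
$V{\left(q,C \right)} = \frac{1}{15 + q}$ ($V{\left(q,C \right)} = \frac{1}{q + 15} = \frac{1}{15 + q}$)
$w{\left(M,Y \right)} = -2 + M$ ($w{\left(M,Y \right)} = M - 2 = -2 + M$)
$\frac{15261 - 477701}{w{\left(V{\left(-19,T{\left(4,0 \right)} \right)},-310 \right)} + \sqrt{206010 - 113676}} = \frac{15261 - 477701}{\left(-2 + \frac{1}{15 - 19}\right) + \sqrt{206010 - 113676}} = - \frac{462440}{\left(-2 + \frac{1}{-4}\right) + \sqrt{92334}} = - \frac{462440}{\left(-2 - \frac{1}{4}\right) + \sqrt{92334}} = - \frac{462440}{- \frac{9}{4} + \sqrt{92334}}$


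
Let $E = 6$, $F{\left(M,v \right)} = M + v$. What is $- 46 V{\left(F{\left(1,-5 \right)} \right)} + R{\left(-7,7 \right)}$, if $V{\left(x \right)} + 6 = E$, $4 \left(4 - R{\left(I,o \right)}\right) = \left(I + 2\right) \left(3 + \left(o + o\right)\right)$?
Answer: $\frac{101}{4} \approx 25.25$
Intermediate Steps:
$R{\left(I,o \right)} = 4 - \frac{\left(2 + I\right) \left(3 + 2 o\right)}{4}$ ($R{\left(I,o \right)} = 4 - \frac{\left(I + 2\right) \left(3 + \left(o + o\right)\right)}{4} = 4 - \frac{\left(2 + I\right) \left(3 + 2 o\right)}{4}$)
$V{\left(x \right)} = 0$ ($V{\left(x \right)} = -6 + 6 = 0$)
$- 46 V{\left(F{\left(1,-5 \right)} \right)} + R{\left(-7,7 \right)} = \left(-46\right) 0 - \left(- \frac{3}{4} - \frac{49}{2}\right) = 0 + \left(\frac{5}{2} - 7 + \frac{21}{4} + \frac{49}{2}\right) = 0 + \frac{101}{4} = \frac{101}{4}$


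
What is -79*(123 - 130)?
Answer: 553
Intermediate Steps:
-79*(123 - 130) = -79*(-7) = 553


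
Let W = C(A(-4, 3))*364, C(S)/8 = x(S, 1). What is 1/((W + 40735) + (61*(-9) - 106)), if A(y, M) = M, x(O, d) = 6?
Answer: 1/57552 ≈ 1.7376e-5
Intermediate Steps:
C(S) = 48 (C(S) = 8*6 = 48)
W = 17472 (W = 48*364 = 17472)
1/((W + 40735) + (61*(-9) - 106)) = 1/((17472 + 40735) + (61*(-9) - 106)) = 1/(58207 + (-549 - 106)) = 1/(58207 - 655) = 1/57552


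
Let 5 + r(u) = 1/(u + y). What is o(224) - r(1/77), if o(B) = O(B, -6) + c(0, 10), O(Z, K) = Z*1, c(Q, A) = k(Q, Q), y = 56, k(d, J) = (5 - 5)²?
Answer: 987600/4313 ≈ 228.98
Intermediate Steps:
k(d, J) = 0 (k(d, J) = 0² = 0)
c(Q, A) = 0
O(Z, K) = Z
r(u) = -5 + 1/(56 + u) (r(u) = -5 + 1/(u + 56) = -5 + 1/(56 + u))
o(B) = B (o(B) = B + 0 = B)
o(224) - r(1/77) = 224 - (-279 - 5/77)/(56 + 1/77) = 224 - (-279 - 5*1/77)/(56 + 1/77) = 224 - (-279 - 5/77)/4313/77 = 224 - 77*(-21488)/(4313*77) = 224 - 1*(-21488/4313) = 224 + 21488/4313 = 987600/4313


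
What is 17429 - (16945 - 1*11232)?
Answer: 11716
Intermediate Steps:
17429 - (16945 - 1*11232) = 17429 - (16945 - 11232) = 17429 - 1*5713 = 17429 - 5713 = 11716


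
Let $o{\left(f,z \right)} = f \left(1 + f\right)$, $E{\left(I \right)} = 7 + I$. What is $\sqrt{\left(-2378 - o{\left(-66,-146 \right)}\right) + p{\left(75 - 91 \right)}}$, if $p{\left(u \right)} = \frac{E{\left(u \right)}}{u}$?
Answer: $\frac{i \sqrt{106679}}{4} \approx 81.654 i$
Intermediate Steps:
$p{\left(u \right)} = \frac{7 + u}{u}$
$\sqrt{\left(-2378 - o{\left(-66,-146 \right)}\right) + p{\left(75 - 91 \right)}} = \sqrt{\left(-2378 - - 66 \left(1 - 66\right)\right) + \frac{7 + \left(75 - 91\right)}{75 - 91}} = \sqrt{\left(-2378 - \left(-66\right) \left(-65\right)\right) + \frac{7 - 16}{-16}} = \sqrt{\left(-2378 - 4290\right) - - \frac{9}{16}} = \sqrt{\left(-2378 - 4290\right) + \frac{9}{16}} = \sqrt{-6668 + \frac{9}{16}} = \sqrt{- \frac{106679}{16}} = \frac{i \sqrt{106679}}{4}$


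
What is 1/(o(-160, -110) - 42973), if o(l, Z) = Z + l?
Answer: -1/43243 ≈ -2.3125e-5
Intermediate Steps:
1/(o(-160, -110) - 42973) = 1/((-110 - 160) - 42973) = 1/(-270 - 42973) = 1/(-43243) = -1/43243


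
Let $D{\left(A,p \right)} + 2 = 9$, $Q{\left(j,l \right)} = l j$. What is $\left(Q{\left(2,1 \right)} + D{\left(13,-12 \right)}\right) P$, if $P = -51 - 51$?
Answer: $-918$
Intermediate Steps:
$Q{\left(j,l \right)} = j l$
$D{\left(A,p \right)} = 7$ ($D{\left(A,p \right)} = -2 + 9 = 7$)
$P = -102$
$\left(Q{\left(2,1 \right)} + D{\left(13,-12 \right)}\right) P = \left(2 \cdot 1 + 7\right) \left(-102\right) = \left(2 + 7\right) \left(-102\right) = 9 \left(-102\right) = -918$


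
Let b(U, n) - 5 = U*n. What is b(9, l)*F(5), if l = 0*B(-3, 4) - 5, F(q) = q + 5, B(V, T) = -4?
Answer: -400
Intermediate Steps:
F(q) = 5 + q
l = -5 (l = 0*(-4) - 5 = 0 - 5 = -5)
b(U, n) = 5 + U*n
b(9, l)*F(5) = (5 + 9*(-5))*(5 + 5) = (5 - 45)*10 = -40*10 = -400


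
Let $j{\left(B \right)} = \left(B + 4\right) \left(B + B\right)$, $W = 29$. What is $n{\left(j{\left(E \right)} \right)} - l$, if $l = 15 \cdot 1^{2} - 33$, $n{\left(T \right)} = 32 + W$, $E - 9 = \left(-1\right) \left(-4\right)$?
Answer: $79$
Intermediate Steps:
$E = 13$ ($E = 9 - -4 = 9 + 4 = 13$)
$j{\left(B \right)} = 2 B \left(4 + B\right)$ ($j{\left(B \right)} = \left(4 + B\right) 2 B = 2 B \left(4 + B\right)$)
$n{\left(T \right)} = 61$ ($n{\left(T \right)} = 32 + 29 = 61$)
$l = -18$ ($l = 15 \cdot 1 - 33 = 15 - 33 = -18$)
$n{\left(j{\left(E \right)} \right)} - l = 61 - -18 = 61 + 18 = 79$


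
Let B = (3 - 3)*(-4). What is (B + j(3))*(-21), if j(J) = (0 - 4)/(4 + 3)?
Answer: 12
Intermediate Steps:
j(J) = -4/7
B = 0 (B = 0*(-4) = 0)
(B + j(3))*(-21) = (0 - 4/7)*(-21) = -4/7*(-21) = 12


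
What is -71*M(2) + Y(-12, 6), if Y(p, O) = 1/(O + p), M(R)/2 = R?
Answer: -1705/6 ≈ -284.17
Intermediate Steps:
M(R) = 2*R
-71*M(2) + Y(-12, 6) = -142*2 + 1/(6 - 12) = -71*4 + 1/(-6) = -284 - 1/6 = -1705/6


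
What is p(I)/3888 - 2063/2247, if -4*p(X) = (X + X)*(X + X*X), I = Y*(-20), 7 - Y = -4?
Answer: 165286523/121338 ≈ 1362.2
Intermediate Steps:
Y = 11 (Y = 7 - 1*(-4) = 7 + 4 = 11)
I = -220 (I = 11*(-20) = -220)
p(X) = -X*(X + X²)/2 (p(X) = -(X + X)*(X + X*X)/4 = -2*X*(X + X²)/4 = -X*(X + X²)/2)
p(I)/3888 - 2063/2247 = ((½)*(-220)²*(-1 - 1*(-220)))/3888 - 2063/2247 = ((½)*48400*(-1 + 220))*(1/3888) - 2063*1/2247 = ((½)*48400*219)*(1/3888) - 2063/2247 = 5299800*(1/3888) - 2063/2247 = 220825/162 - 2063/2247 = 165286523/121338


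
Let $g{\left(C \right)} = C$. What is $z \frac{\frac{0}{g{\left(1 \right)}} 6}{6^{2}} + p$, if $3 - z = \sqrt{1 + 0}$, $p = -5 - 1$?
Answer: $-6$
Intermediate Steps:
$p = -6$ ($p = -5 - 1 = -6$)
$z = 2$ ($z = 3 - \sqrt{1 + 0} = 3 - \sqrt{1} = 3 - 1 = 2$)
$z \frac{\frac{0}{g{\left(1 \right)}} 6}{6^{2}} + p = 2 \frac{\frac{0}{1} \cdot 6}{6^{2}} - 6 = 2 \frac{0 \cdot 1 \cdot 6}{36} - 6 = 2 \cdot 0 \cdot 6 \cdot \frac{1}{36} - 6 = 2 \cdot 0 \cdot \frac{1}{36} - 6 = 2 \cdot 0 - 6 = 0 - 6 = -6$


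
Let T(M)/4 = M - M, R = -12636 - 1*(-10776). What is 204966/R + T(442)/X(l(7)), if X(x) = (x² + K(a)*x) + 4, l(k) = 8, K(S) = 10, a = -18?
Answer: -34161/310 ≈ -110.20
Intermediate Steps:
R = -1860 (R = -12636 + 10776 = -1860)
X(x) = 4 + x² + 10*x (X(x) = (x² + 10*x) + 4 = 4 + x² + 10*x)
T(M) = 0 (T(M) = 4*(M - M) = 4*0 = 0)
204966/R + T(442)/X(l(7)) = 204966/(-1860) + 0/(4 + 8² + 10*8) = 204966*(-1/1860) + 0/(4 + 64 + 80) = -34161/310 + 0/148 = -34161/310 + 0*(1/148) = -34161/310 + 0 = -34161/310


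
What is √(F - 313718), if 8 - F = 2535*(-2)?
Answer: 4*I*√19290 ≈ 555.55*I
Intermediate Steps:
F = 5078 (F = 8 - 2535*(-2) = 8 - 1*(-5070) = 8 + 5070 = 5078)
√(F - 313718) = √(5078 - 313718) = √(-308640) = 4*I*√19290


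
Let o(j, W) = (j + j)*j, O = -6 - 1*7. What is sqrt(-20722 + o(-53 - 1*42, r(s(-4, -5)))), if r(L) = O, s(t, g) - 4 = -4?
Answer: 4*I*sqrt(167) ≈ 51.691*I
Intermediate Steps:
s(t, g) = 0 (s(t, g) = 4 - 4 = 0)
O = -13 (O = -6 - 7 = -13)
r(L) = -13
o(j, W) = 2*j**2 (o(j, W) = (2*j)*j = 2*j**2)
sqrt(-20722 + o(-53 - 1*42, r(s(-4, -5)))) = sqrt(-20722 + 2*(-53 - 1*42)**2) = sqrt(-20722 + 2*(-53 - 42)**2) = sqrt(-20722 + 2*(-95)**2) = sqrt(-20722 + 2*9025) = sqrt(-20722 + 18050) = sqrt(-2672) = 4*I*sqrt(167)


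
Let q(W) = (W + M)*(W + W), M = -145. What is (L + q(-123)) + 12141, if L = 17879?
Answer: 95948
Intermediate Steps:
q(W) = 2*W*(-145 + W) (q(W) = (W - 145)*(W + W) = (-145 + W)*(2*W) = 2*W*(-145 + W))
(L + q(-123)) + 12141 = (17879 + 2*(-123)*(-145 - 123)) + 12141 = (17879 + 2*(-123)*(-268)) + 12141 = (17879 + 65928) + 12141 = 83807 + 12141 = 95948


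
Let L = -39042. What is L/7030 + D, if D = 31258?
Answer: 109852349/3515 ≈ 31252.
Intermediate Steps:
L/7030 + D = -39042/7030 + 31258 = -39042*1/7030 + 31258 = -19521/3515 + 31258 = 109852349/3515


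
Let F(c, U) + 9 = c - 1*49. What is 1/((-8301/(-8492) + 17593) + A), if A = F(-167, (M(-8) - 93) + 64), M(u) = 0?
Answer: 8492/147497357 ≈ 5.7574e-5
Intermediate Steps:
F(c, U) = -58 + c (F(c, U) = -9 + (c - 1*49) = -9 + (c - 49) = -9 + (-49 + c) = -58 + c)
A = -225 (A = -58 - 167 = -225)
1/((-8301/(-8492) + 17593) + A) = 1/((-8301/(-8492) + 17593) - 225) = 1/((-8301*(-1/8492) + 17593) - 225) = 1/((8301/8492 + 17593) - 225) = 1/(149408057/8492 - 225) = 1/(147497357/8492) = 8492/147497357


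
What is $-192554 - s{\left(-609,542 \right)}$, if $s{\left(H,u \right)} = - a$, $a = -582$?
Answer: $-193136$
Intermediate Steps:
$s{\left(H,u \right)} = 582$ ($s{\left(H,u \right)} = \left(-1\right) \left(-582\right) = 582$)
$-192554 - s{\left(-609,542 \right)} = -192554 - 582 = -193136$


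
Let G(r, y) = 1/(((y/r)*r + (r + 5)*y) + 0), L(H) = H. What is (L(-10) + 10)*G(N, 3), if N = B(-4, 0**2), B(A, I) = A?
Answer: 0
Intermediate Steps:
N = -4
G(r, y) = 1/(y + y*(5 + r)) (G(r, y) = 1/((y + (5 + r)*y) + 0) = 1/((y + y*(5 + r)) + 0) = 1/(y + y*(5 + r)))
(L(-10) + 10)*G(N, 3) = (-10 + 10)*(1/(3*(6 - 4))) = 0*((1/3)/2) = 0*((1/3)*(1/2)) = 0*(1/6) = 0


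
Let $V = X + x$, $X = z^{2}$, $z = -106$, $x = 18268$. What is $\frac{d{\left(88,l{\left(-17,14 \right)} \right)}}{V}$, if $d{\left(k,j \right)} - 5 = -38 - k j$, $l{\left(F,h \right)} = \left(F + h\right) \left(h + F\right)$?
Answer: $- \frac{825}{29504} \approx -0.027962$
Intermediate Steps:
$l{\left(F,h \right)} = \left(F + h\right)^{2}$ ($l{\left(F,h \right)} = \left(F + h\right) \left(F + h\right) = \left(F + h\right)^{2}$)
$d{\left(k,j \right)} = -33 - j k$ ($d{\left(k,j \right)} = 5 - \left(38 + k j\right) = 5 - \left(38 + j k\right) = -33 - j k$)
$X = 11236$ ($X = \left(-106\right)^{2} = 11236$)
$V = 29504$ ($V = 11236 + 18268 = 29504$)
$\frac{d{\left(88,l{\left(-17,14 \right)} \right)}}{V} = \frac{-33 - \left(-17 + 14\right)^{2} \cdot 88}{29504} = \left(-33 - \left(-3\right)^{2} \cdot 88\right) \frac{1}{29504} = \left(-33 - 9 \cdot 88\right) \frac{1}{29504} = \left(-33 - 792\right) \frac{1}{29504} = \left(-825\right) \frac{1}{29504} = - \frac{825}{29504}$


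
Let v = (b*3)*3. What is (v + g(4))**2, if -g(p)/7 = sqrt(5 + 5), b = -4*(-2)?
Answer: 5674 - 1008*sqrt(10) ≈ 2486.4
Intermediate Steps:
b = 8
g(p) = -7*sqrt(10) (g(p) = -7*sqrt(5 + 5) = -7*sqrt(10))
v = 72 (v = (8*3)*3 = 24*3 = 72)
(v + g(4))**2 = (72 - 7*sqrt(10))**2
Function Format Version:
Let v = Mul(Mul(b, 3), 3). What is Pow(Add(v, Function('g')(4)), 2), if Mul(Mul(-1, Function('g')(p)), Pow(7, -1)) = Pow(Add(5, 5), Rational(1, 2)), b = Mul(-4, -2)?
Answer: Add(5674, Mul(-1008, Pow(10, Rational(1, 2)))) ≈ 2486.4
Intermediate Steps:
b = 8
Function('g')(p) = Mul(-7, Pow(10, Rational(1, 2))) (Function('g')(p) = Mul(-7, Pow(Add(5, 5), Rational(1, 2))) = Mul(-7, Pow(10, Rational(1, 2))))
v = 72 (v = Mul(Mul(8, 3), 3) = Mul(24, 3) = 72)
Pow(Add(v, Function('g')(4)), 2) = Pow(Add(72, Mul(-7, Pow(10, Rational(1, 2)))), 2)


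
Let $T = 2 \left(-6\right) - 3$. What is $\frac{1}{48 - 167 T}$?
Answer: $\frac{1}{2553} \approx 0.0003917$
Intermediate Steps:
$T = -15$ ($T = -12 + \left(-4 + 1\right) = -12 - 3 = -15$)
$\frac{1}{48 - 167 T} = \frac{1}{48 - -2505} = \frac{1}{48 + 2505} = \frac{1}{2553}$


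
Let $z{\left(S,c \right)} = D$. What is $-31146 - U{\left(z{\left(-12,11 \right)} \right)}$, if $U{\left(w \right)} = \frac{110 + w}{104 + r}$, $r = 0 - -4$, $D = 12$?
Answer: $- \frac{1681945}{54} \approx -31147.0$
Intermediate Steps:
$z{\left(S,c \right)} = 12$
$r = 4$ ($r = 0 + 4 = 4$)
$U{\left(w \right)} = \frac{55}{54} + \frac{w}{108}$ ($U{\left(w \right)} = \frac{110 + w}{104 + 4} = \frac{110 + w}{108} = \left(110 + w\right) \frac{1}{108} = \frac{55}{54} + \frac{w}{108}$)
$-31146 - U{\left(z{\left(-12,11 \right)} \right)} = -31146 - \left(\frac{55}{54} + \frac{1}{108} \cdot 12\right) = -31146 - \left(\frac{55}{54} + \frac{1}{9}\right) = -31146 - \frac{61}{54} = - \frac{1681945}{54}$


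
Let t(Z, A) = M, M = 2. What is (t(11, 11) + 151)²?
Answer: 23409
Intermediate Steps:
t(Z, A) = 2
(t(11, 11) + 151)² = (2 + 151)² = 153² = 23409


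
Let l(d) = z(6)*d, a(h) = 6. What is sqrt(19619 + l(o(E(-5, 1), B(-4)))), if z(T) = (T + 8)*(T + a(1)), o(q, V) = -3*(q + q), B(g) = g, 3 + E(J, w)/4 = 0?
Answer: sqrt(31715) ≈ 178.09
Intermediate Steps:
E(J, w) = -12 (E(J, w) = -12 + 4*0 = -12 + 0 = -12)
o(q, V) = -6*q
z(T) = (6 + T)*(8 + T) (z(T) = (T + 8)*(T + 6) = (8 + T)*(6 + T) = (6 + T)*(8 + T))
l(d) = 168*d (l(d) = (48 + 6**2 + 14*6)*d = (48 + 36 + 84)*d = 168*d)
sqrt(19619 + l(o(E(-5, 1), B(-4)))) = sqrt(19619 + 168*(-6*(-12))) = sqrt(19619 + 168*72) = sqrt(19619 + 12096) = sqrt(31715)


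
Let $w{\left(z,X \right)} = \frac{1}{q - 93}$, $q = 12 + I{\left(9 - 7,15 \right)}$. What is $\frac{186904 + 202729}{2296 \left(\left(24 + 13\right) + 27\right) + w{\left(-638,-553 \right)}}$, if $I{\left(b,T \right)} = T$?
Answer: $\frac{1353462}{510437} \approx 2.6516$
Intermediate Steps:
$q = 27$ ($q = 12 + 15 = 27$)
$w{\left(z,X \right)} = - \frac{1}{66}$ ($w{\left(z,X \right)} = \frac{1}{27 - 93} = \frac{1}{-66} = - \frac{1}{66}$)
$\frac{186904 + 202729}{2296 \left(\left(24 + 13\right) + 27\right) + w{\left(-638,-553 \right)}} = \frac{186904 + 202729}{2296 \left(\left(24 + 13\right) + 27\right) - \frac{1}{66}} = \frac{389633}{2296 \left(37 + 27\right) - \frac{1}{66}} = \frac{389633}{2296 \cdot 64 - \frac{1}{66}} = \frac{389633}{146944 - \frac{1}{66}} = \frac{389633}{\frac{9698303}{66}} = 389633 \cdot \frac{66}{9698303} = \frac{1353462}{510437}$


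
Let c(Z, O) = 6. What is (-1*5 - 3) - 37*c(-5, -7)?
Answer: -230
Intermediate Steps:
(-1*5 - 3) - 37*c(-5, -7) = (-1*5 - 3) - 37*6 = (-5 - 3) - 222 = -8 - 222 = -230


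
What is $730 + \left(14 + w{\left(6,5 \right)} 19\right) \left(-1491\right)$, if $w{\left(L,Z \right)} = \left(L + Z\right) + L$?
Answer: $-501737$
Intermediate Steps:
$w{\left(L,Z \right)} = Z + 2 L$
$730 + \left(14 + w{\left(6,5 \right)} 19\right) \left(-1491\right) = 730 + \left(14 + \left(5 + 2 \cdot 6\right) 19\right) \left(-1491\right) = 730 + \left(14 + \left(5 + 12\right) 19\right) \left(-1491\right) = 730 + \left(14 + 17 \cdot 19\right) \left(-1491\right) = 730 + \left(14 + 323\right) \left(-1491\right) = 730 + 337 \left(-1491\right) = 730 - 502467 = -501737$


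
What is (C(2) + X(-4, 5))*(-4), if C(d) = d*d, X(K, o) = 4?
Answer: -32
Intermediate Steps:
C(d) = d²
(C(2) + X(-4, 5))*(-4) = (2² + 4)*(-4) = (4 + 4)*(-4) = 8*(-4) = -32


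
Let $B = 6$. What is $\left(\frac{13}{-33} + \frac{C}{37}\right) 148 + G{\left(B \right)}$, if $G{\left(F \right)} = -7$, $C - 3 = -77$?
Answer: $- \frac{11923}{33} \approx -361.3$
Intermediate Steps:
$C = -74$ ($C = 3 - 77 = -74$)
$\left(\frac{13}{-33} + \frac{C}{37}\right) 148 + G{\left(B \right)} = \left(\frac{13}{-33} - \frac{74}{37}\right) 148 - 7 = \left(13 \left(- \frac{1}{33}\right) - 2\right) 148 - 7 = \left(- \frac{13}{33} - 2\right) 148 - 7 = \left(- \frac{79}{33}\right) 148 - 7 = - \frac{11692}{33} - 7 = - \frac{11923}{33}$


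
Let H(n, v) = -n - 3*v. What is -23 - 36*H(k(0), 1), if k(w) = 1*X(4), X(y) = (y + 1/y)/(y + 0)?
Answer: 493/4 ≈ 123.25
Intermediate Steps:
X(y) = (y + 1/y)/y
k(w) = 17/16 (k(w) = 1*(1 + 4⁻²) = 1*(1 + 1/16) = 1*(17/16) = 17/16)
-23 - 36*H(k(0), 1) = -23 - 36*(-1*17/16 - 3*1) = -23 - 36*(-17/16 - 3) = -23 - 36*(-65/16) = -23 + 585/4 = 493/4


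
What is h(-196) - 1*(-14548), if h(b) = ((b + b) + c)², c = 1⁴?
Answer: 167429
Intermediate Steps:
c = 1
h(b) = (1 + 2*b)² (h(b) = ((b + b) + 1)² = (2*b + 1)² = (1 + 2*b)²)
h(-196) - 1*(-14548) = (1 + 2*(-196))² - 1*(-14548) = (1 - 392)² + 14548 = (-391)² + 14548 = 152881 + 14548 = 167429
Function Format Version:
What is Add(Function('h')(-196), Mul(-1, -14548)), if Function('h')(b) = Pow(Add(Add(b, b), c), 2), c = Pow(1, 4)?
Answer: 167429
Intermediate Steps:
c = 1
Function('h')(b) = Pow(Add(1, Mul(2, b)), 2) (Function('h')(b) = Pow(Add(Add(b, b), 1), 2) = Pow(Add(Mul(2, b), 1), 2) = Pow(Add(1, Mul(2, b)), 2))
Add(Function('h')(-196), Mul(-1, -14548)) = Add(Pow(Add(1, Mul(2, -196)), 2), Mul(-1, -14548)) = Add(Pow(Add(1, -392), 2), 14548) = Add(Pow(-391, 2), 14548) = Add(152881, 14548) = 167429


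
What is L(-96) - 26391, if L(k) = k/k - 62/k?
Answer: -1266689/48 ≈ -26389.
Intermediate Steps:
L(k) = 1 - 62/k
L(-96) - 26391 = (-62 - 96)/(-96) - 26391 = -1/96*(-158) - 26391 = 79/48 - 26391 = -1266689/48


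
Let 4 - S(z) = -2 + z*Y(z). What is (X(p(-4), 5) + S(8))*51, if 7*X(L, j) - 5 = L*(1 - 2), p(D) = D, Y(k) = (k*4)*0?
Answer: 2601/7 ≈ 371.57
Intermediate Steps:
Y(k) = 0 (Y(k) = (4*k)*0 = 0)
X(L, j) = 5/7 - L/7 (X(L, j) = 5/7 + (L*(1 - 2))/7 = 5/7 + (L*(-1))/7 = 5/7 + (-L)/7 = 5/7 - L/7)
S(z) = 6 (S(z) = 4 - (-2 + z*0) = 4 - (-2 + 0) = 4 - 1*(-2) = 4 + 2 = 6)
(X(p(-4), 5) + S(8))*51 = ((5/7 - ⅐*(-4)) + 6)*51 = ((5/7 + 4/7) + 6)*51 = (9/7 + 6)*51 = (51/7)*51 = 2601/7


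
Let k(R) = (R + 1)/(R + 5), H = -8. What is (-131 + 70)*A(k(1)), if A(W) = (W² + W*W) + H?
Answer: 4270/9 ≈ 474.44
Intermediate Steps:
k(R) = (1 + R)/(5 + R)
A(W) = -8 + 2*W² (A(W) = (W² + W*W) - 8 = (W² + W²) - 8 = 2*W² - 8 = -8 + 2*W²)
(-131 + 70)*A(k(1)) = (-131 + 70)*(-8 + 2*((1 + 1)/(5 + 1))²) = -61*(-8 + 2*(2/6)²) = -61*(-8 + 2*((⅙)*2)²) = -61*(-8 + 2*(⅓)²) = -61*(-8 + 2*(⅑)) = -61*(-8 + 2/9) = -61*(-70/9) = 4270/9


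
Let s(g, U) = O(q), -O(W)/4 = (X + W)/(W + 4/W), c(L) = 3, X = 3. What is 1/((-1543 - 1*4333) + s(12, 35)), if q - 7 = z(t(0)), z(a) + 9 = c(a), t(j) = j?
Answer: -5/29396 ≈ -0.00017009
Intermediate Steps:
z(a) = -6 (z(a) = -9 + 3 = -6)
q = 1 (q = 7 - 6 = 1)
O(W) = -4*(3 + W)/(W + 4/W)
s(g, U) = -16/5 (s(g, U) = -4*1*(3 + 1)/(4 + 1²) = -4*1*4/(4 + 1) = -4*1*4/5 = -4*1*⅕*4 = -16/5)
1/((-1543 - 1*4333) + s(12, 35)) = 1/((-1543 - 1*4333) - 16/5) = 1/((-1543 - 4333) - 16/5) = 1/(-5876 - 16/5) = 1/(-29396/5) = -5/29396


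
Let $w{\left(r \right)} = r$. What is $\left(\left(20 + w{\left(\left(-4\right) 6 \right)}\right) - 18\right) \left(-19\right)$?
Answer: $418$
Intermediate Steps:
$\left(\left(20 + w{\left(\left(-4\right) 6 \right)}\right) - 18\right) \left(-19\right) = \left(\left(20 - 24\right) - 18\right) \left(-19\right) = \left(-4 - 18\right) \left(-19\right) = \left(-22\right) \left(-19\right) = 418$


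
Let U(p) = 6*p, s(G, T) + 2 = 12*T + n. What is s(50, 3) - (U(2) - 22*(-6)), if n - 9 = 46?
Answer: -55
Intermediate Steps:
n = 55 (n = 9 + 46 = 55)
s(G, T) = 53 + 12*T (s(G, T) = -2 + (12*T + 55) = -2 + (55 + 12*T) = 53 + 12*T)
s(50, 3) - (U(2) - 22*(-6)) = (53 + 12*3) - (6*2 - 22*(-6)) = (53 + 36) - (12 + 132) = 89 - 1*144 = 89 - 144 = -55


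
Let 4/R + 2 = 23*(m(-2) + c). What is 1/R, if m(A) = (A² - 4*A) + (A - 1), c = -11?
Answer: -12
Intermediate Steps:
m(A) = -1 + A² - 3*A (m(A) = (A² - 4*A) + (-1 + A) = -1 + A² - 3*A)
R = -1/12 (R = 4/(-2 + 23*((-1 + (-2)² - 3*(-2)) - 11)) = 4/(-2 + 23*((-1 + 4 + 6) - 11)) = 4/(-2 + 23*(9 - 11)) = 4/(-2 + 23*(-2)) = 4/(-2 - 46) = 4/(-48) = 4*(-1/48) = -1/12 ≈ -0.083333)
1/R = 1/(-1/12) = -12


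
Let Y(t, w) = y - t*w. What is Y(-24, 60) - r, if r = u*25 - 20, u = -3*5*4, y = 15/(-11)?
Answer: 32545/11 ≈ 2958.6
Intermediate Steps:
y = -15/11 (y = 15*(-1/11) = -15/11 ≈ -1.3636)
Y(t, w) = -15/11 - t*w
u = -60 (u = -15*4 = -60)
r = -1520 (r = -60*25 - 20 = -1500 - 20 = -1520)
Y(-24, 60) - r = (-15/11 - 1*(-24)*60) - 1*(-1520) = (-15/11 + 1440) + 1520 = 15825/11 + 1520 = 32545/11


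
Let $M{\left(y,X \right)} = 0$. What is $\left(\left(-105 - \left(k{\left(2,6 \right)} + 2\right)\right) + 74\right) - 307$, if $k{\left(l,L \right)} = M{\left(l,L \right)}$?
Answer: $-340$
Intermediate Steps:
$k{\left(l,L \right)} = 0$
$\left(\left(-105 - \left(k{\left(2,6 \right)} + 2\right)\right) + 74\right) - 307 = \left(\left(-105 - \left(0 + 2\right)\right) + 74\right) - 307 = \left(\left(-105 - 2\right) + 74\right) - 307 = \left(-107 + 74\right) - 307 = -33 - 307 = -340$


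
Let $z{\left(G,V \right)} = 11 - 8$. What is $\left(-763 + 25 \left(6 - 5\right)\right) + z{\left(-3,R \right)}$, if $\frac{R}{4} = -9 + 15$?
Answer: $-735$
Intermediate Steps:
$R = 24$ ($R = 4 \left(-9 + 15\right) = 4 \cdot 6 = 24$)
$z{\left(G,V \right)} = 3$
$\left(-763 + 25 \left(6 - 5\right)\right) + z{\left(-3,R \right)} = \left(-763 + 25 \left(6 - 5\right)\right) + 3 = \left(-763 + 25 \cdot 1\right) + 3 = \left(-763 + 25\right) + 3 = -738 + 3 = -735$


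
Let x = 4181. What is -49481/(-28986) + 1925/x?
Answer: 262678111/121190466 ≈ 2.1675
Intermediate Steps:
-49481/(-28986) + 1925/x = -49481/(-28986) + 1925/4181 = -49481*(-1/28986) + 1925*(1/4181) = 49481/28986 + 1925/4181 = 262678111/121190466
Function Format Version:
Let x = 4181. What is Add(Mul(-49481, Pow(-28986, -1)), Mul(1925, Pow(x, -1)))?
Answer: Rational(262678111, 121190466) ≈ 2.1675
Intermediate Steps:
Add(Mul(-49481, Pow(-28986, -1)), Mul(1925, Pow(x, -1))) = Add(Mul(-49481, Pow(-28986, -1)), Mul(1925, Pow(4181, -1))) = Add(Mul(-49481, Rational(-1, 28986)), Mul(1925, Rational(1, 4181))) = Add(Rational(49481, 28986), Rational(1925, 4181)) = Rational(262678111, 121190466)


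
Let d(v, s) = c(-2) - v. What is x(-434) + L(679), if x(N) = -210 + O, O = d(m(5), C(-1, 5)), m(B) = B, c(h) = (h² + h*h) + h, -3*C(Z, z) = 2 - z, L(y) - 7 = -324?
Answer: -526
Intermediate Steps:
L(y) = -317 (L(y) = 7 - 324 = -317)
C(Z, z) = -⅔ + z/3 (C(Z, z) = -(2 - z)/3 = -⅔ + z/3)
c(h) = h + 2*h² (c(h) = (h² + h²) + h = 2*h² + h = h + 2*h²)
d(v, s) = 6 - v (d(v, s) = -2*(1 + 2*(-2)) - v = -2*(1 - 4) - v = -2*(-3) - v = 6 - v)
O = 1 (O = 6 - 1*5 = 6 - 5 = 1)
x(N) = -209 (x(N) = -210 + 1 = -209)
x(-434) + L(679) = -209 - 317 = -526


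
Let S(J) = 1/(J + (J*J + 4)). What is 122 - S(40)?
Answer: 200567/1644 ≈ 122.00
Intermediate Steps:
S(J) = 1/(4 + J + J**2) (S(J) = 1/(J + (J**2 + 4)) = 1/(J + (4 + J**2)) = 1/(4 + J + J**2))
122 - S(40) = 122 - 1/(4 + 40 + 40**2) = 122 - 1/(4 + 40 + 1600) = 122 - 1/1644 = 200567/1644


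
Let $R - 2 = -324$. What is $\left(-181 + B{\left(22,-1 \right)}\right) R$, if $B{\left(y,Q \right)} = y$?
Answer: $51198$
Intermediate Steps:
$R = -322$ ($R = 2 - 324 = -322$)
$\left(-181 + B{\left(22,-1 \right)}\right) R = \left(-181 + 22\right) \left(-322\right) = \left(-159\right) \left(-322\right) = 51198$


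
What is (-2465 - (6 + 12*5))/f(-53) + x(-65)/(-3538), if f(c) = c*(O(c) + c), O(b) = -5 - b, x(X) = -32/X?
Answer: -11641251/1218841 ≈ -9.5511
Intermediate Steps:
f(c) = -5*c (f(c) = c*((-5 - c) + c) = c*(-5) = -5*c)
(-2465 - (6 + 12*5))/f(-53) + x(-65)/(-3538) = (-2465 - (6 + 12*5))/((-5*(-53))) - 32/(-65)/(-3538) = (-2465 - (6 + 60))/265 - 32*(-1/65)*(-1/3538) = (-2465 - 1*66)*(1/265) + (32/65)*(-1/3538) = (-2465 - 66)*(1/265) - 16/114985 = -2531*1/265 - 16/114985 = -2531/265 - 16/114985 = -11641251/1218841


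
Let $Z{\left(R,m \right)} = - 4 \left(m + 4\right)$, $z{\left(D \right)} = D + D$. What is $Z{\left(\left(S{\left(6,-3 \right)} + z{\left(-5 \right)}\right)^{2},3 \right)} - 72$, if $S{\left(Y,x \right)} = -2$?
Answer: $-100$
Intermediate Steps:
$z{\left(D \right)} = 2 D$
$Z{\left(R,m \right)} = -16 - 4 m$ ($Z{\left(R,m \right)} = - 4 \left(4 + m\right) = -16 - 4 m$)
$Z{\left(\left(S{\left(6,-3 \right)} + z{\left(-5 \right)}\right)^{2},3 \right)} - 72 = \left(-16 - 12\right) - 72 = -28 - 72 = -100$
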